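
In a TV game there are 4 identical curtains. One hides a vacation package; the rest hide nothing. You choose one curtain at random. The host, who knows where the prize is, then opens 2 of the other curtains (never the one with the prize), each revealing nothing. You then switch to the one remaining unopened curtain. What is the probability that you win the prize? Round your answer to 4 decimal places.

Your original curtain holds the prize with probability 1/4, so the other 3 collectively hold it with probability 3/4.
The host can always find 2 empty curtains to open, so the reveals don't change that 3/4; it is now spread over the 1 remaining unopened curtain.
P(win by switching) = (3/4) · (1/1) = 3/4 ≈ 0.7500.

0.7500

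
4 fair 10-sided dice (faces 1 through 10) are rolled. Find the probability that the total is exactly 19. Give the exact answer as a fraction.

There are 10^4 = 10000 equally likely outcomes.
The number of ordered 4-tuples from {1,…,10} summing to 19 is 592.
P(sum = 19) = 592/10000 = 37/625.

37/625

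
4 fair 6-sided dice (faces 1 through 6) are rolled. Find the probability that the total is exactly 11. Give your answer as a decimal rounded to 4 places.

There are 6^4 = 1296 equally likely outcomes.
The number of ordered 4-tuples from {1,…,6} summing to 11 is 104.
P(sum = 11) = 104/1296 = 13/162 ≈ 0.0802.

0.0802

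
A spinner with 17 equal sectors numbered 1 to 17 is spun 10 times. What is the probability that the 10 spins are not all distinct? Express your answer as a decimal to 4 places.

P(all 10 different) = 17/17 · 16/17 · ··· · 8/17 ≈ 0.0350.
P(at least two equal) = 1 − 0.0350 = 0.9650.

0.9650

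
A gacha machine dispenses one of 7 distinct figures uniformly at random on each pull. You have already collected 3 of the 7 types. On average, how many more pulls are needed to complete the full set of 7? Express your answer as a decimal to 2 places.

Starting from 3 distinct types, each trial gives a new one with probability (7−i)/7 when i types are held, so the wait for the next new type is 7/(7−i).
E = 7/4 + 7/3 + 7/2 + 7/1 = 175/12 ≈ 14.58.

14.58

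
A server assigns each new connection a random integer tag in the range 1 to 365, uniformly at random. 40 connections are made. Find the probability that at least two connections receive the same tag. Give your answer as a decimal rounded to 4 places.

It's easier to compute the probability that all 40 are distinct.
P(all distinct) = 365/365 · 364/365 · ··· · 326/365 ≈ 0.1088.
So the probability of at least one match is 1 − 0.1088 = 0.8912.

0.8912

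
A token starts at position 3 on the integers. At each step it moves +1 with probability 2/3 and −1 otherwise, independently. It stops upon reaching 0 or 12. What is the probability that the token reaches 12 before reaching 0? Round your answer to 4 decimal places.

0.8752

Let r = q/p = (1/3)/(2/3) = 1/2. The recurrence P(i) = p·P(i+1) + q·P(i−1) with P(0)=0, P(12)=1 gives P(i) = (1 − r^i)/(1 − r^12).
P(3) = (1 − (1/2)^3) / (1 − (1/2)^12) = 512/585 ≈ 0.8752.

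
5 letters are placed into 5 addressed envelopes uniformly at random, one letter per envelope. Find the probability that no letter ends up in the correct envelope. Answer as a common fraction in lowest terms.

This is the derangement probability: permutations of 5 with no fixed point.
D(5) = 5! · (1 − 1/1! + 1/2! − ··· + (−1)^5/5!) = 44.
P = 44/120 = 11/30.

11/30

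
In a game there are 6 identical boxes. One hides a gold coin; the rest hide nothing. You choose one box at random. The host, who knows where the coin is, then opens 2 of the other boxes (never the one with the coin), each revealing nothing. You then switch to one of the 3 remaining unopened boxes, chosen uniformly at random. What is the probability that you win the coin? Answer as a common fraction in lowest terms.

5/18

Your original box holds the coin with probability 1/6, so the other 5 collectively hold it with probability 5/6.
The host can always find 2 empty boxes to open, so the reveals don't change that 5/6; it is now spread over the 3 remaining unopened boxes.
P(win by switching) = (5/6) · (1/3) = 5/18.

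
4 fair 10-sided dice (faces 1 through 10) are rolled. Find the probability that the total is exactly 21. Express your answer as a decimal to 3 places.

There are 10^4 = 10000 equally likely outcomes.
The number of ordered 4-tuples from {1,…,10} summing to 21 is 660.
P(sum = 21) = 660/10000 = 33/500 ≈ 0.066.

0.066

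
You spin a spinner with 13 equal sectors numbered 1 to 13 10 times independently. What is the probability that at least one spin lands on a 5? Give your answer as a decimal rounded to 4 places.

P(no spin lands on a 5) = (12/13)^10 ≈ 0.4491.
P(at least one) = 1 − 0.4491 = 0.5509.

0.5509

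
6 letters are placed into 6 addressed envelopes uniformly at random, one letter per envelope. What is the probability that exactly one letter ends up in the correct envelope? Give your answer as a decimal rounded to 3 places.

Choose which one is fixed: C(6,1) = 6 ways.
The remaining 5 must have no fixed point: D(5) = 44.
P = 6·44/720 = 11/30 ≈ 0.367.

0.367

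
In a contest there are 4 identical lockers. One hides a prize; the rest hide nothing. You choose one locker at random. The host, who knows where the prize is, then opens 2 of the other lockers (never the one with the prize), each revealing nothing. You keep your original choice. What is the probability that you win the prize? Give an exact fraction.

1/4

The host can always open 2 empty lockers regardless of your choice, so the reveals give no information about your original locker.
P(win by staying) = 1/4.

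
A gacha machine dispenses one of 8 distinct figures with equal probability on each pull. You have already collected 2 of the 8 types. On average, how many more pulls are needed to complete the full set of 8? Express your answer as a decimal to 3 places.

Starting from 2 distinct types, each trial gives a new one with probability (8−i)/8 when i types are held, so the wait for the next new type is 8/(8−i).
E = 8/6 + 8/5 + 8/4 + 8/3 + 8/2 + 8/1 = 98/5 ≈ 19.600.

19.600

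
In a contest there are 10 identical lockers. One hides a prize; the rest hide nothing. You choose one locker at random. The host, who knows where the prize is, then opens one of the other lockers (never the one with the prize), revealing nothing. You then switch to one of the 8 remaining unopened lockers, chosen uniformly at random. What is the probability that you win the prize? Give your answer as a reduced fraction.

Your original locker holds the prize with probability 1/10, so the other 9 collectively hold it with probability 9/10.
The host can always find an empty locker to open, so this doesn't change that 9/10; it is now spread over the 8 remaining unopened lockers.
P(win by switching) = (9/10) · (1/8) = 9/80.

9/80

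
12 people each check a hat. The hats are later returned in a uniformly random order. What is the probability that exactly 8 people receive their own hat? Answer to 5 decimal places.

0.00001

Choose which 8 of the 12 are fixed: C(12,8) = 495 ways.
The remaining 4 must have no fixed point: D(4) = 9.
P = 495·9/479001600 = 1/107520 ≈ 0.00001.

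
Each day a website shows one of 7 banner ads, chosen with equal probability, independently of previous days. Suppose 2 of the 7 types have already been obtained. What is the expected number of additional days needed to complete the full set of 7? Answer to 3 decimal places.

Starting from 2 distinct types, each trial gives a new one with probability (7−i)/7 when i types are held, so the wait for the next new type is 7/(7−i).
E = 7/5 + 7/4 + 7/3 + 7/2 + 7/1 = 959/60 ≈ 15.983.

15.983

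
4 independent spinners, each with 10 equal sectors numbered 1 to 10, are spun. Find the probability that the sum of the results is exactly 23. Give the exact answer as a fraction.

33/500

There are 10^4 = 10000 equally likely outcomes.
The number of ordered 4-tuples from {1,…,10} summing to 23 is 660.
P(sum = 23) = 660/10000 = 33/500.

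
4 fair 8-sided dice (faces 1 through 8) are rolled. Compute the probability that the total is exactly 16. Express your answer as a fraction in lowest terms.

There are 8^4 = 4096 equally likely outcomes.
The number of ordered 4-tuples from {1,…,8} summing to 16 is 315.
P(sum = 16) = 315/4096.

315/4096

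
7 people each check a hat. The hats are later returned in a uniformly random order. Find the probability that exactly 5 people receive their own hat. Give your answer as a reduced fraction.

1/240

Choose which 5 of the 7 are fixed: C(7,5) = 21 ways.
The remaining 2 must have no fixed point: D(2) = 1.
P = 21·1/5040 = 1/240.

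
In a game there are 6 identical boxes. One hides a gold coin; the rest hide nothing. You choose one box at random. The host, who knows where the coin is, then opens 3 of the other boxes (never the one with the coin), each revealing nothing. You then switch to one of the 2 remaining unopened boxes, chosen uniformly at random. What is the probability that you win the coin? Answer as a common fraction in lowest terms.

5/12

Your original box holds the coin with probability 1/6, so the other 5 collectively hold it with probability 5/6.
The host can always find 3 empty boxes to open, so the reveals don't change that 5/6; it is now spread over the 2 remaining unopened boxes.
P(win by switching) = (5/6) · (1/2) = 5/12.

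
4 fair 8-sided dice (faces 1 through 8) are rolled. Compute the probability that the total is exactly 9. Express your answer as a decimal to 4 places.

0.0137

There are 8^4 = 4096 equally likely outcomes.
The number of ordered 4-tuples from {1,…,8} summing to 9 is 56.
P(sum = 9) = 56/4096 = 7/512 ≈ 0.0137.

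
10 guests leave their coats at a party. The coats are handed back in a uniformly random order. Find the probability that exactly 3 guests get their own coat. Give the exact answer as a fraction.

103/1680

Choose which 3 of the 10 are fixed: C(10,3) = 120 ways.
The remaining 7 must have no fixed point: D(7) = 1854.
P = 120·1854/3628800 = 103/1680.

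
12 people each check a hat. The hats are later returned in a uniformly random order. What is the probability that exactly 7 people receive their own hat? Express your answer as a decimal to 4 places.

0.0001

Choose which 7 of the 12 are fixed: C(12,7) = 792 ways.
The remaining 5 must have no fixed point: D(5) = 44.
P = 792·44/479001600 = 11/151200 ≈ 0.0001.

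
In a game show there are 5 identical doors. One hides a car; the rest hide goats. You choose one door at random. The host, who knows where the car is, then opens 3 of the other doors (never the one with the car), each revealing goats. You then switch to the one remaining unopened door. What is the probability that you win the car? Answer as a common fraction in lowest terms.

4/5

Your original door holds the car with probability 1/5, so the other 4 collectively hold it with probability 4/5.
The host can always find 3 empty doors to open, so the reveals don't change that 4/5; it is now spread over the 1 remaining unopened door.
P(win by switching) = (4/5) · (1/1) = 4/5.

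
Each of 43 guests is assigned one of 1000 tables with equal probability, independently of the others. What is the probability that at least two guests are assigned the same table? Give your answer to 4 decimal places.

0.5999

It's easier to compute the probability that all 43 are distinct.
P(all distinct) = 1000/1000 · 999/1000 · ··· · 958/1000 ≈ 0.4001.
So the probability of at least one match is 1 − 0.4001 = 0.5999.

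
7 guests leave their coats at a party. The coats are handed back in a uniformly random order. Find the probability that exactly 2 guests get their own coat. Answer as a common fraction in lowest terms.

Choose which 2 of the 7 are fixed: C(7,2) = 21 ways.
The remaining 5 must have no fixed point: D(5) = 44.
P = 21·44/5040 = 11/60.

11/60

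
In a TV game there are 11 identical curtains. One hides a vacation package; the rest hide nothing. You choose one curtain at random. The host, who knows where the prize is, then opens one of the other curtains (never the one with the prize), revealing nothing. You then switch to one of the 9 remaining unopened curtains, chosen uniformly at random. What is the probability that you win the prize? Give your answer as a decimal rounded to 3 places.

0.101

Your original curtain holds the prize with probability 1/11, so the other 10 collectively hold it with probability 10/11.
The host can always find an empty curtain to open, so this doesn't change that 10/11; it is now spread over the 9 remaining unopened curtains.
P(win by switching) = (10/11) · (1/9) = 10/99 ≈ 0.101.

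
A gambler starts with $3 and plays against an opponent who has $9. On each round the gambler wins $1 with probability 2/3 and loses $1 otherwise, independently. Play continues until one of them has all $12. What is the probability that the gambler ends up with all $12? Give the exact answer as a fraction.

512/585

Let r = q/p = (1/3)/(2/3) = 1/2. The recurrence P(i) = p·P(i+1) + q·P(i−1) with P(0)=0, P(12)=1 gives P(i) = (1 − r^i)/(1 − r^12).
P(3) = (1 − (1/2)^3) / (1 − (1/2)^12) = 512/585.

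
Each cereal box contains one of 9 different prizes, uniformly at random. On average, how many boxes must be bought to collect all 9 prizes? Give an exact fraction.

After i distinct types are collected, each trial gives a new one with probability (9−i)/9, so the expected wait for the next new type is 9/(9−i).
E = 9/9 + 9/8 + 9/7 + 9/6 + 9/5 + 9/4 + 9/3 + 9/2 + 9/1 = 7129/280.

7129/280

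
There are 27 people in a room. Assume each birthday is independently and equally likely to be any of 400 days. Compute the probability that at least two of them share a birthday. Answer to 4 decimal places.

0.5924

It's easier to compute the probability that all 27 are distinct.
P(all distinct) = 400/400 · 399/400 · ··· · 374/400 ≈ 0.4076.
So the probability of at least one match is 1 − 0.4076 = 0.5924.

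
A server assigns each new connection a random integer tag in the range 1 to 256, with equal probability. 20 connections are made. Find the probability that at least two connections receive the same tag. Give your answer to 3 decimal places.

It's easier to compute the probability that all 20 are distinct.
P(all distinct) = 256/256 · 255/256 · ··· · 237/256 ≈ 0.467.
So the probability of at least one match is 1 − 0.467 = 0.533.

0.533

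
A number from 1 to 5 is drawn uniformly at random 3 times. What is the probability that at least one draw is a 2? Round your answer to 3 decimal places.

0.488

P(no draw is a 2) = (4/5)^3 ≈ 0.512.
P(at least one) = 1 − 0.512 = 0.488.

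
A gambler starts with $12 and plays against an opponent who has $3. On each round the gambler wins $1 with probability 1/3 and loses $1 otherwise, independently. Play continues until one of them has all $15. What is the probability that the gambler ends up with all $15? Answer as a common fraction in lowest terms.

585/4681

Let r = q/p = (2/3)/(1/3) = 2. The recurrence P(i) = p·P(i+1) + q·P(i−1) with P(0)=0, P(15)=1 gives P(i) = (1 − r^i)/(1 − r^15).
P(12) = (1 − (2)^12) / (1 − (2)^15) = 585/4681.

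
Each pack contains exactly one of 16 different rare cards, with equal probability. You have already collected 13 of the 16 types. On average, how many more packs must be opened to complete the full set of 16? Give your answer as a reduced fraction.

88/3

Starting from 13 distinct types, each trial gives a new one with probability (16−i)/16 when i types are held, so the wait for the next new type is 16/(16−i).
E = 16/3 + 16/2 + 16/1 = 88/3.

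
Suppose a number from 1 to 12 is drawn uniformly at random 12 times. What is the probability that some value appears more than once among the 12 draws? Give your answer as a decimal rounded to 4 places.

P(all 12 different) = 12/12 · 11/12 · ··· · 1/12 ≈ 0.0001.
P(at least two equal) = 1 − 0.0001 = 0.9999.

0.9999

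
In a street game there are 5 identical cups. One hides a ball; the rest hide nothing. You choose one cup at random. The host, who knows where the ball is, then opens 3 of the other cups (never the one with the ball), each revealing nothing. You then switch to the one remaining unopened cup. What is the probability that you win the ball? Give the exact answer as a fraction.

Your original cup holds the ball with probability 1/5, so the other 4 collectively hold it with probability 4/5.
The host can always find 3 empty cups to open, so the reveals don't change that 4/5; it is now spread over the 1 remaining unopened cup.
P(win by switching) = (4/5) · (1/1) = 4/5.

4/5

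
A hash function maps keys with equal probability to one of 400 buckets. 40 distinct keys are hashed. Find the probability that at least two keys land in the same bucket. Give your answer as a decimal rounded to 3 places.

0.867

It's easier to compute the probability that all 40 are distinct.
P(all distinct) = 400/400 · 399/400 · ··· · 361/400 ≈ 0.133.
So the probability of at least one match is 1 − 0.133 = 0.867.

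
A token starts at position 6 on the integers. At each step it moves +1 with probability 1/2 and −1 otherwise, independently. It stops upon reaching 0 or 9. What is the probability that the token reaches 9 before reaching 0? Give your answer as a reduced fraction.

2/3

With a fair step, P(i) = ½P(i−1) + ½P(i+1) with P(0)=0, P(9)=1 has the linear solution P(i) = i/9.
P(6) = 6/9 = 2/3.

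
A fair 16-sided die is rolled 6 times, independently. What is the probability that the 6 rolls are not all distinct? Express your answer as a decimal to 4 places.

P(all 6 different) = 16/16 · 15/16 · ··· · 11/16 ≈ 0.3437.
P(at least two equal) = 1 − 0.3437 = 0.6563.

0.6563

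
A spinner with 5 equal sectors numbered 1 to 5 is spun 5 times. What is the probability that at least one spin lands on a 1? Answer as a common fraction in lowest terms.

2101/3125

P(no spin lands on a 1) = (4/5)^5 = 1024/3125.
P(at least one) = 1 − 1024/3125 = 2101/3125.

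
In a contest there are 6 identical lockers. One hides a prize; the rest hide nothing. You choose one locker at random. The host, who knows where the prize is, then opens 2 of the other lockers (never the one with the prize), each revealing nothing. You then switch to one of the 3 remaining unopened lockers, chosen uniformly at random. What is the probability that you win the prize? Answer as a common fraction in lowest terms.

5/18

Your original locker holds the prize with probability 1/6, so the other 5 collectively hold it with probability 5/6.
The host can always find 2 empty lockers to open, so the reveals don't change that 5/6; it is now spread over the 3 remaining unopened lockers.
P(win by switching) = (5/6) · (1/3) = 5/18.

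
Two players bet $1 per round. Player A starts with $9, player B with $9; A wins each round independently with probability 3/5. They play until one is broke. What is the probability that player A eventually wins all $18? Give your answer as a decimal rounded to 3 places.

0.975

Let r = q/p = (2/5)/(3/5) = 2/3. The recurrence P(i) = p·P(i+1) + q·P(i−1) with P(0)=0, P(18)=1 gives P(i) = (1 − r^i)/(1 − r^18).
P(9) = (1 − (2/3)^9) / (1 − (2/3)^18) = 19683/20195 ≈ 0.975.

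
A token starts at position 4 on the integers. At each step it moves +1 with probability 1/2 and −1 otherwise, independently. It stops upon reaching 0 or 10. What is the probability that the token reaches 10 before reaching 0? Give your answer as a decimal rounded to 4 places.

0.4000

With a fair step, P(i) = ½P(i−1) + ½P(i+1) with P(0)=0, P(10)=1 has the linear solution P(i) = i/10.
P(4) = 4/10 = 2/5 ≈ 0.4000.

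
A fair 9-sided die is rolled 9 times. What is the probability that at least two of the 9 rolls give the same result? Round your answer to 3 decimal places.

0.999

P(all 9 different) = 9/9 · 8/9 · ··· · 1/9 ≈ 0.001.
P(at least two equal) = 1 − 0.001 = 0.999.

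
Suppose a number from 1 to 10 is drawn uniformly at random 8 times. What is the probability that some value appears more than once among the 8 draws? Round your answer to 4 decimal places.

P(all 8 different) = 10/10 · 9/10 · ··· · 3/10 ≈ 0.0181.
P(at least two equal) = 1 − 0.0181 = 0.9819.

0.9819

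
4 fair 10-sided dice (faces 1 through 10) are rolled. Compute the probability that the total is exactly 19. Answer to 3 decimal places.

There are 10^4 = 10000 equally likely outcomes.
The number of ordered 4-tuples from {1,…,10} summing to 19 is 592.
P(sum = 19) = 592/10000 = 37/625 ≈ 0.059.

0.059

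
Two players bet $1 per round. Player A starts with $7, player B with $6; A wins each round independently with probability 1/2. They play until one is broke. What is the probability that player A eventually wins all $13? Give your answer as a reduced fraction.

7/13

With a fair step, P(i) = ½P(i−1) + ½P(i+1) with P(0)=0, P(13)=1 has the linear solution P(i) = i/13.
P(7) = 7/13.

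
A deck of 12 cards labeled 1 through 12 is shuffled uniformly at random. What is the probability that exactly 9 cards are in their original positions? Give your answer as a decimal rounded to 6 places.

Choose which 9 of the 12 are fixed: C(12,9) = 220 ways.
The remaining 3 must have no fixed point: D(3) = 2.
P = 220·2/479001600 = 1/1088640 ≈ 0.000001.

0.000001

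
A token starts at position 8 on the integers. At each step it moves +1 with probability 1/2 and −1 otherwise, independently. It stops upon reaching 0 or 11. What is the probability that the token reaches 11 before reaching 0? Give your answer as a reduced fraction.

8/11

With a fair step, P(i) = ½P(i−1) + ½P(i+1) with P(0)=0, P(11)=1 has the linear solution P(i) = i/11.
P(8) = 8/11.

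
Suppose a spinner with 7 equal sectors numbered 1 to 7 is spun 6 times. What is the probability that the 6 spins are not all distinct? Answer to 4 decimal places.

P(all 6 different) = 7/7 · 6/7 · ··· · 2/7 ≈ 0.0428.
P(at least two equal) = 1 − 0.0428 = 0.9572.

0.9572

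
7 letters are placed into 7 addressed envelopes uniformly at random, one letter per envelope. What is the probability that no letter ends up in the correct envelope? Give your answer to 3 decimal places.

This is the derangement probability: permutations of 7 with no fixed point.
D(7) = 7! · (1 − 1/1! + 1/2! − ··· + (−1)^7/7!) = 1854.
P = 1854/5040 = 103/280 ≈ 0.368.

0.368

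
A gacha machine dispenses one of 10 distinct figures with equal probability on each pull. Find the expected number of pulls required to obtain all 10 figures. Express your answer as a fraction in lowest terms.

After i distinct types are collected, each trial gives a new one with probability (10−i)/10, so the expected wait for the next new type is 10/(10−i).
E = 10/10 + 10/9 + 10/8 + 10/7 + 10/6 + 10/5 + 10/4 + 10/3 + 10/2 + 10/1 = 7381/252.

7381/252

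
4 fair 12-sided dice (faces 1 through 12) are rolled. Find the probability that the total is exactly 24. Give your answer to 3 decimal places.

0.054

There are 12^4 = 20736 equally likely outcomes.
The number of ordered 4-tuples from {1,…,12} summing to 24 is 1111.
P(sum = 24) = 1111/20736 ≈ 0.054.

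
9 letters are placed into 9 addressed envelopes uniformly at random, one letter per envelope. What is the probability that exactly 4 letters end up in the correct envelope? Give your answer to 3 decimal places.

Choose which 4 of the 9 are fixed: C(9,4) = 126 ways.
The remaining 5 must have no fixed point: D(5) = 44.
P = 126·44/362880 = 11/720 ≈ 0.015.

0.015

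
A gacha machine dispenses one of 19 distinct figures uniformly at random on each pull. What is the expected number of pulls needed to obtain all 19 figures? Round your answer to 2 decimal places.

67.41

After i distinct types are collected, each trial gives a new one with probability (19−i)/19, so the expected wait for the next new type is 19/(19−i).
E = 19/19 + 19/18 + 19/17 + 19/16 + 19/15 + 19/14 + 19/13 + 19/12 + 19/11 + 19/10 + 19/9 + 19/8 + 19/7 + 19/6 + 19/5 + 19/4 + 19/3 + 19/2 + 19/1 = 275295799/4084080 ≈ 67.41.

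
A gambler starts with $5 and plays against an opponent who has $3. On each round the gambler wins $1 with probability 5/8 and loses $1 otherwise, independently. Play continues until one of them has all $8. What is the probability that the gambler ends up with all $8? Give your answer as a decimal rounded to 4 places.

0.9380

Let r = q/p = (3/8)/(5/8) = 3/5. The recurrence P(i) = p·P(i+1) + q·P(i−1) with P(0)=0, P(8)=1 gives P(i) = (1 − r^i)/(1 − r^8).
P(5) = (1 − (3/5)^5) / (1 − (3/5)^8) = 180125/192032 ≈ 0.9380.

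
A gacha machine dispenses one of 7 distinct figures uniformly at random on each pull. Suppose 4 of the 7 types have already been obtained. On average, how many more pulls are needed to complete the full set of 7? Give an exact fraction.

Starting from 4 distinct types, each trial gives a new one with probability (7−i)/7 when i types are held, so the wait for the next new type is 7/(7−i).
E = 7/3 + 7/2 + 7/1 = 77/6.

77/6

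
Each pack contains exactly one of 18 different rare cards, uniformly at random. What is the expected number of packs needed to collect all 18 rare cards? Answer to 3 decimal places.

After i distinct types are collected, each trial gives a new one with probability (18−i)/18, so the expected wait for the next new type is 18/(18−i).
E = 18/18 + 18/17 + 18/16 + 18/15 + 18/14 + 18/13 + 18/12 + 18/11 + 18/10 + 18/9 + 18/8 + 18/7 + 18/6 + 18/5 + 18/4 + 18/3 + 18/2 + 18/1 = 42822903/680680 ≈ 62.912.

62.912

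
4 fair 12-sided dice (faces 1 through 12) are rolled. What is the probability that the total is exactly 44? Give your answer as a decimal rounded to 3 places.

0.002

There are 12^4 = 20736 equally likely outcomes.
The number of ordered 4-tuples from {1,…,12} summing to 44 is 35.
P(sum = 44) = 35/20736 ≈ 0.002.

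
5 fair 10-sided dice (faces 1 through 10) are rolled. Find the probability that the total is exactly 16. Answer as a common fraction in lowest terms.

67/5000

There are 10^5 = 100000 equally likely outcomes.
The number of ordered 5-tuples from {1,…,10} summing to 16 is 1340.
P(sum = 16) = 1340/100000 = 67/5000.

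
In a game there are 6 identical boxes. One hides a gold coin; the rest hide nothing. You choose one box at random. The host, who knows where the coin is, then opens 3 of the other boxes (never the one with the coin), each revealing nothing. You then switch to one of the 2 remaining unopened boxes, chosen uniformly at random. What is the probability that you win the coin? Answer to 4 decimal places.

0.4167

Your original box holds the coin with probability 1/6, so the other 5 collectively hold it with probability 5/6.
The host can always find 3 empty boxes to open, so the reveals don't change that 5/6; it is now spread over the 2 remaining unopened boxes.
P(win by switching) = (5/6) · (1/2) = 5/12 ≈ 0.4167.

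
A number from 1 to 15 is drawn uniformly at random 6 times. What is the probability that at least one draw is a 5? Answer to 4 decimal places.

0.3390

P(no draw is a 5) = (14/15)^6 ≈ 0.6610.
P(at least one) = 1 − 0.6610 = 0.3390.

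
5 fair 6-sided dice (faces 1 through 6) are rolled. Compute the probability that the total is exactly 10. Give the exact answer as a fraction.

There are 6^5 = 7776 equally likely outcomes.
The number of ordered 5-tuples from {1,…,6} summing to 10 is 126.
P(sum = 10) = 126/7776 = 7/432.

7/432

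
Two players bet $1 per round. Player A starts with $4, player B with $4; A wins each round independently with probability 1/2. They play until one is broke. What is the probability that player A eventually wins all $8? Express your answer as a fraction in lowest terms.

With a fair step, P(i) = ½P(i−1) + ½P(i+1) with P(0)=0, P(8)=1 has the linear solution P(i) = i/8.
P(4) = 4/8 = 1/2.

1/2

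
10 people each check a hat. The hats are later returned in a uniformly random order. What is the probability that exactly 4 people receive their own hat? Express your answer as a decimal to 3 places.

Choose which 4 of the 10 are fixed: C(10,4) = 210 ways.
The remaining 6 must have no fixed point: D(6) = 265.
P = 210·265/3628800 = 53/3456 ≈ 0.015.

0.015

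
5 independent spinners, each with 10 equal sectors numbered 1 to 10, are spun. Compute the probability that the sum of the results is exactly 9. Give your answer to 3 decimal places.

0.001

There are 10^5 = 100000 equally likely outcomes.
The number of ordered 5-tuples from {1,…,10} summing to 9 is 70.
P(sum = 9) = 70/100000 = 7/10000 ≈ 0.001.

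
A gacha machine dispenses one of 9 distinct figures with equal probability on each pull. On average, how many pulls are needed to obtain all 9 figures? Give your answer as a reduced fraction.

7129/280

After i distinct types are collected, each trial gives a new one with probability (9−i)/9, so the expected wait for the next new type is 9/(9−i).
E = 9/9 + 9/8 + 9/7 + 9/6 + 9/5 + 9/4 + 9/3 + 9/2 + 9/1 = 7129/280.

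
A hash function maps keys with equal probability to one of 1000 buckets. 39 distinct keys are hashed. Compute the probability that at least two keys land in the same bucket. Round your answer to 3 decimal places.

It's easier to compute the probability that all 39 are distinct.
P(all distinct) = 1000/1000 · 999/1000 · ··· · 962/1000 ≈ 0.472.
So the probability of at least one match is 1 − 0.472 = 0.528.

0.528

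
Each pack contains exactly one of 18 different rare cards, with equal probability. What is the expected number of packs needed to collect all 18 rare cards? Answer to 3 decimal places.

After i distinct types are collected, each trial gives a new one with probability (18−i)/18, so the expected wait for the next new type is 18/(18−i).
E = 18/18 + 18/17 + 18/16 + 18/15 + 18/14 + 18/13 + 18/12 + 18/11 + 18/10 + 18/9 + 18/8 + 18/7 + 18/6 + 18/5 + 18/4 + 18/3 + 18/2 + 18/1 = 42822903/680680 ≈ 62.912.

62.912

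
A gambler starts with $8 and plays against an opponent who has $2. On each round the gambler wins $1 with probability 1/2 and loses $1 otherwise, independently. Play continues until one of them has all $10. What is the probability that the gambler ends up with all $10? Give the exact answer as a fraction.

4/5

With a fair step, P(i) = ½P(i−1) + ½P(i+1) with P(0)=0, P(10)=1 has the linear solution P(i) = i/10.
P(8) = 8/10 = 4/5.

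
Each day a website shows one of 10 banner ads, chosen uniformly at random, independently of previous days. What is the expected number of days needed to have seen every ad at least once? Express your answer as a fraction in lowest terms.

7381/252

After i distinct types are collected, each trial gives a new one with probability (10−i)/10, so the expected wait for the next new type is 10/(10−i).
E = 10/10 + 10/9 + 10/8 + 10/7 + 10/6 + 10/5 + 10/4 + 10/3 + 10/2 + 10/1 = 7381/252.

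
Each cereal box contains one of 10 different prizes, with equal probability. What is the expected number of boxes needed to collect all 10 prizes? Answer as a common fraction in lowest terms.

After i distinct types are collected, each trial gives a new one with probability (10−i)/10, so the expected wait for the next new type is 10/(10−i).
E = 10/10 + 10/9 + 10/8 + 10/7 + 10/6 + 10/5 + 10/4 + 10/3 + 10/2 + 10/1 = 7381/252.

7381/252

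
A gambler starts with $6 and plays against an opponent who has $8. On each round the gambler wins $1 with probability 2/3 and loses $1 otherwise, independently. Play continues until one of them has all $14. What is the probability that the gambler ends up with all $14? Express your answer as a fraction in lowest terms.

5376/5461

Let r = q/p = (1/3)/(2/3) = 1/2. The recurrence P(i) = p·P(i+1) + q·P(i−1) with P(0)=0, P(14)=1 gives P(i) = (1 − r^i)/(1 − r^14).
P(6) = (1 − (1/2)^6) / (1 − (1/2)^14) = 5376/5461.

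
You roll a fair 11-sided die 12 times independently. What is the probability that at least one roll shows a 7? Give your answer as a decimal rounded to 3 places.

P(no roll shows a 7) = (10/11)^12 ≈ 0.319.
P(at least one) = 1 − 0.319 = 0.681.

0.681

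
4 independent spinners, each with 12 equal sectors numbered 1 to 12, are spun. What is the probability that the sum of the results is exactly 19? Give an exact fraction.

There are 12^4 = 20736 equally likely outcomes.
The number of ordered 4-tuples from {1,…,12} summing to 19 is 736.
P(sum = 19) = 736/20736 = 23/648.

23/648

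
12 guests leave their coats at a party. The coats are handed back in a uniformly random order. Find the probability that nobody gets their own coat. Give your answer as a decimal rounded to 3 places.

0.368

This is the derangement probability: permutations of 12 with no fixed point.
D(12) = 12! · (1 − 1/1! + 1/2! − ··· + (−1)^12/12!) = 176214841.
P = 176214841/479001600 = 16019531/43545600 ≈ 0.368.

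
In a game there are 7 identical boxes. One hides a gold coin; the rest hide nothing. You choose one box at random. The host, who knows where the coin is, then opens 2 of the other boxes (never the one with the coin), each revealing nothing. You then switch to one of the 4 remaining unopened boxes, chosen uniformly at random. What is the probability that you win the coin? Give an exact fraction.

3/14

Your original box holds the coin with probability 1/7, so the other 6 collectively hold it with probability 6/7.
The host can always find 2 empty boxes to open, so the reveals don't change that 6/7; it is now spread over the 4 remaining unopened boxes.
P(win by switching) = (6/7) · (1/4) = 3/14.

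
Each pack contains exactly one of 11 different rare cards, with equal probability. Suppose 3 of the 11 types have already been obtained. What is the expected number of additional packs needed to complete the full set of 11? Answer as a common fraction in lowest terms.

Starting from 3 distinct types, each trial gives a new one with probability (11−i)/11 when i types are held, so the wait for the next new type is 11/(11−i).
E = 11/8 + 11/7 + 11/6 + 11/5 + 11/4 + 11/3 + 11/2 + 11/1 = 8371/280.

8371/280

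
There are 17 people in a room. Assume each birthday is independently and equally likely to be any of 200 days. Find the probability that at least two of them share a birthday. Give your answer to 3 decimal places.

It's easier to compute the probability that all 17 are distinct.
P(all distinct) = 200/200 · 199/200 · ··· · 184/200 ≈ 0.497.
So the probability of at least one match is 1 − 0.497 = 0.503.

0.503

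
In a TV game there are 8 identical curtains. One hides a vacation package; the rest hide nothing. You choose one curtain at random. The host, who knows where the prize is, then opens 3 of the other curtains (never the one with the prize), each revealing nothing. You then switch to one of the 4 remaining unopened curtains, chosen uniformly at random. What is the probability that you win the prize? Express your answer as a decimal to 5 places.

0.21875

Your original curtain holds the prize with probability 1/8, so the other 7 collectively hold it with probability 7/8.
The host can always find 3 empty curtains to open, so the reveals don't change that 7/8; it is now spread over the 4 remaining unopened curtains.
P(win by switching) = (7/8) · (1/4) = 7/32 ≈ 0.21875.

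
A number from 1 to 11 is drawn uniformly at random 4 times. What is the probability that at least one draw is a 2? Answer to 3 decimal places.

P(no draw is a 2) = (10/11)^4 ≈ 0.683.
P(at least one) = 1 − 0.683 = 0.317.

0.317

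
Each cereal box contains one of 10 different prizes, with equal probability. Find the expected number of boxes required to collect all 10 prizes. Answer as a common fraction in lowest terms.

After i distinct types are collected, each trial gives a new one with probability (10−i)/10, so the expected wait for the next new type is 10/(10−i).
E = 10/10 + 10/9 + 10/8 + 10/7 + 10/6 + 10/5 + 10/4 + 10/3 + 10/2 + 10/1 = 7381/252.

7381/252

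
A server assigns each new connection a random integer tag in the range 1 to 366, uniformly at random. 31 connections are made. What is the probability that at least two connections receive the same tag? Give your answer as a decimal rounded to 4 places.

0.7295

It's easier to compute the probability that all 31 are distinct.
P(all distinct) = 366/366 · 365/366 · ··· · 336/366 ≈ 0.2705.
So the probability of at least one match is 1 − 0.2705 = 0.7295.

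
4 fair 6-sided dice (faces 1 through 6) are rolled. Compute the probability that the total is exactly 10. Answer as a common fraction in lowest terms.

5/81

There are 6^4 = 1296 equally likely outcomes.
The number of ordered 4-tuples from {1,…,6} summing to 10 is 80.
P(sum = 10) = 80/1296 = 5/81.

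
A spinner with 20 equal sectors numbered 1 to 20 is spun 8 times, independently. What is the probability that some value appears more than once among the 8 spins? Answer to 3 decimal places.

P(all 8 different) = 20/20 · 19/20 · ··· · 13/20 ≈ 0.198.
P(at least two equal) = 1 − 0.198 = 0.802.

0.802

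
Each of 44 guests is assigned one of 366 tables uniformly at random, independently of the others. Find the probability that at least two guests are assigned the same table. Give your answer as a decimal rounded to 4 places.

0.9324

It's easier to compute the probability that all 44 are distinct.
P(all distinct) = 366/366 · 365/366 · ··· · 323/366 ≈ 0.0676.
So the probability of at least one match is 1 − 0.0676 = 0.9324.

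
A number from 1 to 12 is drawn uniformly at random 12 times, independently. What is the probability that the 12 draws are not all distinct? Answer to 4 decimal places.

0.9999

P(all 12 different) = 12/12 · 11/12 · ··· · 1/12 ≈ 0.0001.
P(at least two equal) = 1 − 0.0001 = 0.9999.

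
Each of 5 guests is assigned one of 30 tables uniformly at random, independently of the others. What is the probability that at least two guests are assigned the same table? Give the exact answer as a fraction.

It's easier to compute the probability that all 5 are distinct.
P(all distinct) = 30/30 · 29/30 · ··· · 26/30 = 2639/3750.
So the probability of at least one match is 1 − 2639/3750 = 1111/3750.

1111/3750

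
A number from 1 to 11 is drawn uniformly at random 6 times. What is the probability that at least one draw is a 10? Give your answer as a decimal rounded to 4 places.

0.4355

P(no draw is a 10) = (10/11)^6 ≈ 0.5645.
P(at least one) = 1 − 0.5645 = 0.4355.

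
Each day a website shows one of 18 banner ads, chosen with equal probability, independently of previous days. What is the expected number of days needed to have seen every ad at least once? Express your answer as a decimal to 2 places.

After i distinct types are collected, each trial gives a new one with probability (18−i)/18, so the expected wait for the next new type is 18/(18−i).
E = 18/18 + 18/17 + 18/16 + 18/15 + 18/14 + 18/13 + 18/12 + 18/11 + 18/10 + 18/9 + 18/8 + 18/7 + 18/6 + 18/5 + 18/4 + 18/3 + 18/2 + 18/1 = 42822903/680680 ≈ 62.91.

62.91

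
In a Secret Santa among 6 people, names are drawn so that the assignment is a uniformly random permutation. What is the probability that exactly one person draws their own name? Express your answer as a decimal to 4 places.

Choose which one is fixed: C(6,1) = 6 ways.
The remaining 5 must have no fixed point: D(5) = 44.
P = 6·44/720 = 11/30 ≈ 0.3667.

0.3667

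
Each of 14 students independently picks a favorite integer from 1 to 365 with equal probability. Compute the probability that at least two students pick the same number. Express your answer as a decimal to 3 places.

0.223

It's easier to compute the probability that all 14 are distinct.
P(all distinct) = 365/365 · 364/365 · ··· · 352/365 ≈ 0.777.
So the probability of at least one match is 1 − 0.777 = 0.223.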